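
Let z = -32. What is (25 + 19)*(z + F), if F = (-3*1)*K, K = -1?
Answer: -1276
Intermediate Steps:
F = 3 (F = -3*1*(-1) = -3*(-1) = 3)
(25 + 19)*(z + F) = (25 + 19)*(-32 + 3) = 44*(-29) = -1276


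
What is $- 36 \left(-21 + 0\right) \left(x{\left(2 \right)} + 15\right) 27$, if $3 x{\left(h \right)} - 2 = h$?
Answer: $333396$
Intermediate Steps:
$x{\left(h \right)} = \frac{2}{3} + \frac{h}{3}$
$- 36 \left(-21 + 0\right) \left(x{\left(2 \right)} + 15\right) 27 = - 36 \left(-21 + 0\right) \left(\left(\frac{2}{3} + \frac{1}{3} \cdot 2\right) + 15\right) 27 = - 36 \left(- 21 \left(\left(\frac{2}{3} + \frac{2}{3}\right) + 15\right)\right) 27 = - 36 \left(- 21 \left(\frac{4}{3} + 15\right)\right) 27 = - 36 \left(\left(-21\right) \frac{49}{3}\right) 27 = \left(-36\right) \left(-343\right) 27 = 12348 \cdot 27 = 333396$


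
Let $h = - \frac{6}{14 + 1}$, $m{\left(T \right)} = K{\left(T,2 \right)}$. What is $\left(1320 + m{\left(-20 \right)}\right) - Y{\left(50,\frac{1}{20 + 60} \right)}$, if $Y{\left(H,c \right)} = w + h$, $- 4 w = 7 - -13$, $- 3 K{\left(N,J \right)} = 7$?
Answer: $\frac{19846}{15} \approx 1323.1$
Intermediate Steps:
$K{\left(N,J \right)} = - \frac{7}{3}$ ($K{\left(N,J \right)} = \left(- \frac{1}{3}\right) 7 = - \frac{7}{3}$)
$m{\left(T \right)} = - \frac{7}{3}$
$w = -5$ ($w = - \frac{7 - -13}{4} = - \frac{7 + 13}{4} = \left(- \frac{1}{4}\right) 20 = -5$)
$h = - \frac{2}{5}$ ($h = - \frac{6}{15} = \left(-6\right) \frac{1}{15} = - \frac{2}{5} \approx -0.4$)
$Y{\left(H,c \right)} = - \frac{27}{5}$ ($Y{\left(H,c \right)} = -5 - \frac{2}{5} = - \frac{27}{5}$)
$\left(1320 + m{\left(-20 \right)}\right) - Y{\left(50,\frac{1}{20 + 60} \right)} = \left(1320 - \frac{7}{3}\right) - - \frac{27}{5} = \frac{3953}{3} + \frac{27}{5} = \frac{19846}{15}$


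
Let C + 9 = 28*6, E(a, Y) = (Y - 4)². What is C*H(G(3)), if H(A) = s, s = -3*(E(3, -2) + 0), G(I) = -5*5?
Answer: -17172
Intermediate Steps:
G(I) = -25
E(a, Y) = (-4 + Y)²
C = 159 (C = -9 + 28*6 = -9 + 168 = 159)
s = -108 (s = -3*((-4 - 2)² + 0) = -3*((-6)² + 0) = -3*(36 + 0) = -3*36 = -108)
H(A) = -108
C*H(G(3)) = 159*(-108) = -17172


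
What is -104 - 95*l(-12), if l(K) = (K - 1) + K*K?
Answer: -12549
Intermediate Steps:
l(K) = -1 + K + K**2 (l(K) = (-1 + K) + K**2 = -1 + K + K**2)
-104 - 95*l(-12) = -104 - 95*(-1 - 12 + (-12)**2) = -104 - 95*(-1 - 12 + 144) = -104 - 95*131 = -104 - 12445 = -12549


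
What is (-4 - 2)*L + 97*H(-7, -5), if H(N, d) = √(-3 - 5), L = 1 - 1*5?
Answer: 24 + 194*I*√2 ≈ 24.0 + 274.36*I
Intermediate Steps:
L = -4 (L = 1 - 5 = -4)
H(N, d) = 2*I*√2 (H(N, d) = √(-8) = 2*I*√2)
(-4 - 2)*L + 97*H(-7, -5) = (-4 - 2)*(-4) + 97*(2*I*√2) = -6*(-4) + 194*I*√2 = 24 + 194*I*√2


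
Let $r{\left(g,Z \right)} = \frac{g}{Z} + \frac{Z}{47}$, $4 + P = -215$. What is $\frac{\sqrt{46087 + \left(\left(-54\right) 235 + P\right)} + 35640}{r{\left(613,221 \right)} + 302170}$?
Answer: $\frac{185096340}{1569358721} + \frac{10387 \sqrt{33178}}{3138717442} \approx 0.11855$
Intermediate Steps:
$P = -219$ ($P = -4 - 215 = -219$)
$r{\left(g,Z \right)} = \frac{Z}{47} + \frac{g}{Z}$ ($r{\left(g,Z \right)} = \frac{g}{Z} + Z \frac{1}{47} = \frac{g}{Z} + \frac{Z}{47} = \frac{Z}{47} + \frac{g}{Z}$)
$\frac{\sqrt{46087 + \left(\left(-54\right) 235 + P\right)} + 35640}{r{\left(613,221 \right)} + 302170} = \frac{\sqrt{46087 - 12909} + 35640}{\left(\frac{1}{47} \cdot 221 + \frac{613}{221}\right) + 302170} = \frac{\sqrt{46087 - 12909} + 35640}{\left(\frac{221}{47} + 613 \cdot \frac{1}{221}\right) + 302170} = \frac{\sqrt{46087 - 12909} + 35640}{\left(\frac{221}{47} + \frac{613}{221}\right) + 302170} = \frac{\sqrt{33178} + 35640}{\frac{77652}{10387} + 302170} = \frac{35640 + \sqrt{33178}}{\frac{3138717442}{10387}} = \left(35640 + \sqrt{33178}\right) \frac{10387}{3138717442} = \frac{185096340}{1569358721} + \frac{10387 \sqrt{33178}}{3138717442}$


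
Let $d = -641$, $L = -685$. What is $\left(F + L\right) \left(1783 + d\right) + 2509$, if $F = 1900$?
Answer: $1390039$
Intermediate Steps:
$\left(F + L\right) \left(1783 + d\right) + 2509 = \left(1900 - 685\right) \left(1783 - 641\right) + 2509 = 1215 \cdot 1142 + 2509 = 1387530 + 2509 = 1390039$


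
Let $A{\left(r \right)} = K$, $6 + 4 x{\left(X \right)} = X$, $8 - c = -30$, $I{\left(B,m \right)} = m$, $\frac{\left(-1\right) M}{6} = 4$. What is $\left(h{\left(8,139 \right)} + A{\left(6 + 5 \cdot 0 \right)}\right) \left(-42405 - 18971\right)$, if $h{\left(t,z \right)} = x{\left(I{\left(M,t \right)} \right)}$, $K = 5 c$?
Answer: $-11692128$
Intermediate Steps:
$M = -24$ ($M = \left(-6\right) 4 = -24$)
$c = 38$ ($c = 8 - -30 = 8 + 30 = 38$)
$K = 190$ ($K = 5 \cdot 38 = 190$)
$x{\left(X \right)} = - \frac{3}{2} + \frac{X}{4}$
$A{\left(r \right)} = 190$
$h{\left(t,z \right)} = - \frac{3}{2} + \frac{t}{4}$
$\left(h{\left(8,139 \right)} + A{\left(6 + 5 \cdot 0 \right)}\right) \left(-42405 - 18971\right) = \left(\left(- \frac{3}{2} + \frac{1}{4} \cdot 8\right) + 190\right) \left(-42405 - 18971\right) = \left(\left(- \frac{3}{2} + 2\right) + 190\right) \left(-61376\right) = \left(\frac{1}{2} + 190\right) \left(-61376\right) = \frac{381}{2} \left(-61376\right) = -11692128$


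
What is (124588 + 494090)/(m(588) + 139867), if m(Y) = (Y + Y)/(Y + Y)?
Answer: 309339/69934 ≈ 4.4233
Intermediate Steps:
m(Y) = 1 (m(Y) = (2*Y)/((2*Y)) = (2*Y)*(1/(2*Y)) = 1)
(124588 + 494090)/(m(588) + 139867) = (124588 + 494090)/(1 + 139867) = 618678/139868 = 618678*(1/139868) = 309339/69934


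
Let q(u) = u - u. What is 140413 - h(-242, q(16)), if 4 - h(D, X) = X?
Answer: 140409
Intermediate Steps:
q(u) = 0
h(D, X) = 4 - X
140413 - h(-242, q(16)) = 140413 - (4 - 1*0) = 140413 - (4 + 0) = 140413 - 1*4 = 140413 - 4 = 140409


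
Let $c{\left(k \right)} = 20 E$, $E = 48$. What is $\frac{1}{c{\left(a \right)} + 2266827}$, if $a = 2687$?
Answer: $\frac{1}{2267787} \approx 4.4096 \cdot 10^{-7}$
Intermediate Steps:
$c{\left(k \right)} = 960$ ($c{\left(k \right)} = 20 \cdot 48 = 960$)
$\frac{1}{c{\left(a \right)} + 2266827} = \frac{1}{960 + 2266827} = \frac{1}{2267787}$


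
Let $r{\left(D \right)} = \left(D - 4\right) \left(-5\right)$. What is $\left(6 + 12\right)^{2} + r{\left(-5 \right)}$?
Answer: $369$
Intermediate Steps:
$r{\left(D \right)} = 20 - 5 D$ ($r{\left(D \right)} = \left(-4 + D\right) \left(-5\right) = 20 - 5 D$)
$\left(6 + 12\right)^{2} + r{\left(-5 \right)} = \left(6 + 12\right)^{2} + \left(20 - -25\right) = 18^{2} + \left(20 + 25\right) = 324 + 45 = 369$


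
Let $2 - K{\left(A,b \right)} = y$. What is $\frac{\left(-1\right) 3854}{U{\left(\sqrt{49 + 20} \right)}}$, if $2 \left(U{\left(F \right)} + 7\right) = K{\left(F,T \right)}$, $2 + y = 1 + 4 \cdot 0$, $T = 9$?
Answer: $\frac{7708}{11} \approx 700.73$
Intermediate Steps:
$y = -1$ ($y = -2 + \left(1 + 4 \cdot 0\right) = -2 + \left(1 + 0\right) = -2 + 1 = -1$)
$K{\left(A,b \right)} = 3$ ($K{\left(A,b \right)} = 2 - -1 = 2 + 1 = 3$)
$U{\left(F \right)} = - \frac{11}{2}$ ($U{\left(F \right)} = -7 + \frac{1}{2} \cdot 3 = -7 + \frac{3}{2} = - \frac{11}{2}$)
$\frac{\left(-1\right) 3854}{U{\left(\sqrt{49 + 20} \right)}} = \frac{\left(-1\right) 3854}{- \frac{11}{2}} = \left(-3854\right) \left(- \frac{2}{11}\right) = \frac{7708}{11}$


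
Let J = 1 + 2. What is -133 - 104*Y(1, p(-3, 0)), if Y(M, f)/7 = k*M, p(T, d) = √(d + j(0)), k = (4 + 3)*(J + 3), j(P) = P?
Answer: -30709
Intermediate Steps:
J = 3
k = 42 (k = (4 + 3)*(3 + 3) = 7*6 = 42)
p(T, d) = √d (p(T, d) = √(d + 0) = √d)
Y(M, f) = 294*M (Y(M, f) = 7*(42*M) = 294*M)
-133 - 104*Y(1, p(-3, 0)) = -133 - 30576 = -30709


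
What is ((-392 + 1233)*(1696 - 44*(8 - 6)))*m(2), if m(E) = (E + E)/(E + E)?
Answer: 1352328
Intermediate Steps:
m(E) = 1 (m(E) = (2*E)/((2*E)) = (2*E)*(1/(2*E)) = 1)
((-392 + 1233)*(1696 - 44*(8 - 6)))*m(2) = ((-392 + 1233)*(1696 - 44*(8 - 6)))*1 = (841*(1696 - 44*2))*1 = (841*(1696 - 88))*1 = (841*1608)*1 = 1352328*1 = 1352328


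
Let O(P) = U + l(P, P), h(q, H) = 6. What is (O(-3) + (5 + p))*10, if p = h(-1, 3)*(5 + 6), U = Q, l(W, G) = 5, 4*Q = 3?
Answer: 1535/2 ≈ 767.50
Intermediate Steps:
Q = 3/4 (Q = (1/4)*3 = 3/4 ≈ 0.75000)
U = 3/4 ≈ 0.75000
p = 66 (p = 6*(5 + 6) = 6*11 = 66)
O(P) = 23/4 (O(P) = 3/4 + 5 = 23/4)
(O(-3) + (5 + p))*10 = (23/4 + (5 + 66))*10 = (23/4 + 71)*10 = (307/4)*10 = 1535/2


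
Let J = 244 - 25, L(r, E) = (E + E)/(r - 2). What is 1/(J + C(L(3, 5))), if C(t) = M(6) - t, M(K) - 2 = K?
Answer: 1/217 ≈ 0.0046083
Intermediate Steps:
L(r, E) = 2*E/(-2 + r) (L(r, E) = (2*E)/(-2 + r) = 2*E/(-2 + r))
M(K) = 2 + K
C(t) = 8 - t (C(t) = (2 + 6) - t = 8 - t)
J = 219
1/(J + C(L(3, 5))) = 1/(219 + (8 - 2*5/(-2 + 3))) = 1/(219 + (8 - 2*5/1)) = 1/(219 + (8 - 2*5)) = 1/(219 + (8 - 1*10)) = 1/(219 + (8 - 10)) = 1/(219 - 2) = 1/217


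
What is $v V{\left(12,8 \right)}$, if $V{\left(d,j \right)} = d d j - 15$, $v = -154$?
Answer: $-175098$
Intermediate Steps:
$V{\left(d,j \right)} = -15 + j d^{2}$ ($V{\left(d,j \right)} = d^{2} j - 15 = j d^{2} - 15 = -15 + j d^{2}$)
$v V{\left(12,8 \right)} = - 154 \left(-15 + 8 \cdot 12^{2}\right) = - 154 \left(-15 + 8 \cdot 144\right) = - 154 \left(-15 + 1152\right) = \left(-154\right) 1137 = -175098$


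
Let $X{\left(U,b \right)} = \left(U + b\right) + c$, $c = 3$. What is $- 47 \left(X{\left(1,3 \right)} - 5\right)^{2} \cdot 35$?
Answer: $-6580$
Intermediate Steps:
$X{\left(U,b \right)} = 3 + U + b$ ($X{\left(U,b \right)} = \left(U + b\right) + 3 = 3 + U + b$)
$- 47 \left(X{\left(1,3 \right)} - 5\right)^{2} \cdot 35 = - 47 \left(\left(3 + 1 + 3\right) - 5\right)^{2} \cdot 35 = - 47 \left(7 - 5\right)^{2} \cdot 35 = - 47 \cdot 2^{2} \cdot 35 = \left(-47\right) 4 \cdot 35 = \left(-188\right) 35 = -6580$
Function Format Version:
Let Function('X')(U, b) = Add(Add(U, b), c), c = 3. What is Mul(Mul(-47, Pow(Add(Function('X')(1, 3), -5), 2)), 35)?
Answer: -6580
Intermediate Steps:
Function('X')(U, b) = Add(3, U, b) (Function('X')(U, b) = Add(Add(U, b), 3) = Add(3, U, b))
Mul(Mul(-47, Pow(Add(Function('X')(1, 3), -5), 2)), 35) = Mul(Mul(-47, Pow(Add(Add(3, 1, 3), -5), 2)), 35) = Mul(Mul(-47, Pow(Add(7, -5), 2)), 35) = Mul(Mul(-47, Pow(2, 2)), 35) = Mul(Mul(-47, 4), 35) = Mul(-188, 35) = -6580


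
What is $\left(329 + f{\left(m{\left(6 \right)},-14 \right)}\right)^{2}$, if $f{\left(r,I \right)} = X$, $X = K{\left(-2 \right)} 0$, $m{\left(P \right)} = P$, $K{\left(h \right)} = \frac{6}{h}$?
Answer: $108241$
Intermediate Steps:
$X = 0$ ($X = \frac{6}{-2} \cdot 0 = 6 \left(- \frac{1}{2}\right) 0 = \left(-3\right) 0 = 0$)
$f{\left(r,I \right)} = 0$
$\left(329 + f{\left(m{\left(6 \right)},-14 \right)}\right)^{2} = \left(329 + 0\right)^{2} = 329^{2} = 108241$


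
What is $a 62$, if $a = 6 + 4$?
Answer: $620$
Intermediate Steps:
$a = 10$
$a 62 = 10 \cdot 62 = 620$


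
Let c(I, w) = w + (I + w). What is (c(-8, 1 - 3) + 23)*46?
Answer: 506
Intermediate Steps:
c(I, w) = I + 2*w
(c(-8, 1 - 3) + 23)*46 = ((-8 + 2*(1 - 3)) + 23)*46 = ((-8 + 2*(-2)) + 23)*46 = ((-8 - 4) + 23)*46 = (-12 + 23)*46 = 11*46 = 506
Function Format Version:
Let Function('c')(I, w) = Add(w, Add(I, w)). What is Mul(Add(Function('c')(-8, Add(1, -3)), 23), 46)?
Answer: 506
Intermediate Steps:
Function('c')(I, w) = Add(I, Mul(2, w))
Mul(Add(Function('c')(-8, Add(1, -3)), 23), 46) = Mul(Add(Add(-8, Mul(2, Add(1, -3))), 23), 46) = Mul(Add(Add(-8, Mul(2, -2)), 23), 46) = Mul(Add(Add(-8, -4), 23), 46) = Mul(Add(-12, 23), 46) = Mul(11, 46) = 506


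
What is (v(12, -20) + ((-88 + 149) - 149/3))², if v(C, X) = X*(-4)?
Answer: 75076/9 ≈ 8341.8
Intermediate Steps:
v(C, X) = -4*X
(v(12, -20) + ((-88 + 149) - 149/3))² = (-4*(-20) + ((-88 + 149) - 149/3))² = (80 + (61 - 149*⅓))² = (80 + (61 - 149/3))² = (80 + 34/3)² = (274/3)² = 75076/9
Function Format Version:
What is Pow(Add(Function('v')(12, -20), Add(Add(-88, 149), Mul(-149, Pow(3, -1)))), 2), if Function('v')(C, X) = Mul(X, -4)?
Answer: Rational(75076, 9) ≈ 8341.8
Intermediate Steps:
Function('v')(C, X) = Mul(-4, X)
Pow(Add(Function('v')(12, -20), Add(Add(-88, 149), Mul(-149, Pow(3, -1)))), 2) = Pow(Add(Mul(-4, -20), Add(Add(-88, 149), Mul(-149, Pow(3, -1)))), 2) = Pow(Add(80, Add(61, Mul(-149, Rational(1, 3)))), 2) = Pow(Add(80, Add(61, Rational(-149, 3))), 2) = Pow(Add(80, Rational(34, 3)), 2) = Pow(Rational(274, 3), 2) = Rational(75076, 9)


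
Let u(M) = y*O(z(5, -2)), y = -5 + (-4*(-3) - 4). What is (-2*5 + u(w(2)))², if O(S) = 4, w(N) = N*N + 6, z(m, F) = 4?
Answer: 4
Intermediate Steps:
w(N) = 6 + N² (w(N) = N² + 6 = 6 + N²)
y = 3 (y = -5 + (12 - 4) = -5 + 8 = 3)
u(M) = 12 (u(M) = 3*4 = 12)
(-2*5 + u(w(2)))² = (-2*5 + 12)² = (-10 + 12)² = 2² = 4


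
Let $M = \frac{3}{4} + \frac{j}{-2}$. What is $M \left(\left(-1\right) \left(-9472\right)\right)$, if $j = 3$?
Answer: $-7104$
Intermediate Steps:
$M = - \frac{3}{4}$ ($M = \frac{3}{4} + \frac{3}{-2} = 3 \cdot \frac{1}{4} + 3 \left(- \frac{1}{2}\right) = \frac{3}{4} - \frac{3}{2} = - \frac{3}{4} \approx -0.75$)
$M \left(\left(-1\right) \left(-9472\right)\right) = - \frac{3 \left(\left(-1\right) \left(-9472\right)\right)}{4} = \left(- \frac{3}{4}\right) 9472 = -7104$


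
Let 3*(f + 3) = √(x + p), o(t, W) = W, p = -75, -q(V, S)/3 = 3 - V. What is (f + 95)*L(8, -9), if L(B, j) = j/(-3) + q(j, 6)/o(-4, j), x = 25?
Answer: 644 + 35*I*√2/3 ≈ 644.0 + 16.499*I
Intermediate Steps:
q(V, S) = -9 + 3*V (q(V, S) = -3*(3 - V) = -9 + 3*V)
f = -3 + 5*I*√2/3 (f = -3 + √(25 - 75)/3 = -3 + √(-50)/3 = -3 + (5*I*√2)/3 = -3 + 5*I*√2/3 ≈ -3.0 + 2.357*I)
L(B, j) = -j/3 + (-9 + 3*j)/j (L(B, j) = j/(-3) + (-9 + 3*j)/j = j*(-⅓) + (-9 + 3*j)/j = -j/3 + (-9 + 3*j)/j)
(f + 95)*L(8, -9) = ((-3 + 5*I*√2/3) + 95)*(3 - 9/(-9) - ⅓*(-9)) = (92 + 5*I*√2/3)*(3 - 9*(-⅑) + 3) = (92 + 5*I*√2/3)*(3 + 1 + 3) = (92 + 5*I*√2/3)*7 = 644 + 35*I*√2/3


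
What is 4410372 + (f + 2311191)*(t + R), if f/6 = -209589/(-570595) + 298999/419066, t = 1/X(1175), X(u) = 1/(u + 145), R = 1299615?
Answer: 71895826341941353066158/23911696427 ≈ 3.0067e+12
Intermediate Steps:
X(u) = 1/(145 + u)
t = 1320 (t = 1/(1/(145 + 1175)) = 1/(1/1320) = 1320)
f = 775316874837/119558482135 (f = 6*(-209589/(-570595) + 298999/419066) = 6*(-209589*(-1/570595) + 298999*(1/419066)) = 6*(209589/570595 + 298999/419066) = 6*(258438958279/239116964270) = 775316874837/119558482135 ≈ 6.4848)
4410372 + (f + 2311191)*(t + R) = 4410372 + (775316874837/119558482135 + 2311191)*(1320 + 1299615) = 4410372 + (276323263200947622/119558482135)*1300935 = 4410372 + 71895720882464958925314/23911696427 = 71895826341941353066158/23911696427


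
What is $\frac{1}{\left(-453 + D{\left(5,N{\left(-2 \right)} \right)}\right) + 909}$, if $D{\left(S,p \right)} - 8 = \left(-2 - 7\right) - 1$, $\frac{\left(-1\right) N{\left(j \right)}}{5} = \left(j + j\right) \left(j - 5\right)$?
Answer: $\frac{1}{454} \approx 0.0022026$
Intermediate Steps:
$N{\left(j \right)} = - 10 j \left(-5 + j\right)$ ($N{\left(j \right)} = - 5 \left(j + j\right) \left(j - 5\right) = - 5 \cdot 2 j \left(-5 + j\right) = - 10 j \left(-5 + j\right)$)
$D{\left(S,p \right)} = -2$ ($D{\left(S,p \right)} = 8 - 10 = -2$)
$\frac{1}{\left(-453 + D{\left(5,N{\left(-2 \right)} \right)}\right) + 909} = \frac{1}{\left(-453 - 2\right) + 909} = \frac{1}{-455 + 909} = \frac{1}{454}$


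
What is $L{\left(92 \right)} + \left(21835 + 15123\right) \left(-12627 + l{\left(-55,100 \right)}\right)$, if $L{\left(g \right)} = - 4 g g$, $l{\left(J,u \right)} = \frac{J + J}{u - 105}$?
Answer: $-465889446$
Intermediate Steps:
$l{\left(J,u \right)} = \frac{2 J}{-105 + u}$
$L{\left(g \right)} = - 4 g^{2}$
$L{\left(92 \right)} + \left(21835 + 15123\right) \left(-12627 + l{\left(-55,100 \right)}\right) = - 4 \cdot 92^{2} + \left(21835 + 15123\right) \left(-12627 + 2 \left(-55\right) \frac{1}{-105 + 100}\right) = \left(-4\right) 8464 + 36958 \left(-12627 + 2 \left(-55\right) \frac{1}{-5}\right) = -33856 + 36958 \left(-12627 + 2 \left(-55\right) \left(- \frac{1}{5}\right)\right) = -33856 + 36958 \left(-12627 + 22\right) = -33856 + 36958 \left(-12605\right) = -33856 - 465855590 = -465889446$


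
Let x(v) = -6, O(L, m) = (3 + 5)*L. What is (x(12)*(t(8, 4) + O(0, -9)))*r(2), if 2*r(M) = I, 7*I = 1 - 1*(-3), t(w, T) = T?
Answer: -48/7 ≈ -6.8571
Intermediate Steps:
O(L, m) = 8*L
I = 4/7 (I = (1 - 1*(-3))/7 = (1 + 3)/7 = (1/7)*4 = 4/7 ≈ 0.57143)
r(M) = 2/7 (r(M) = (1/2)*(4/7) = 2/7)
(x(12)*(t(8, 4) + O(0, -9)))*r(2) = -6*(4 + 8*0)*(2/7) = -6*(4 + 0)*(2/7) = -6*4*(2/7) = -24*2/7 = -48/7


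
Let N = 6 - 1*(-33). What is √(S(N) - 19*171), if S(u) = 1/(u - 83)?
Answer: I*√1572527/22 ≈ 57.0*I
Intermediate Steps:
N = 39 (N = 6 + 33 = 39)
S(u) = 1/(-83 + u)
√(S(N) - 19*171) = √(1/(-83 + 39) - 19*171) = √(1/(-44) - 3249) = √(-1/44 - 3249) = √(-142957/44) = I*√1572527/22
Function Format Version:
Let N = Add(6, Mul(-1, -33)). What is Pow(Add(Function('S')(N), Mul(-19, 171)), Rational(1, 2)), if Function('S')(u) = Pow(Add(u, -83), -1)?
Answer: Mul(Rational(1, 22), I, Pow(1572527, Rational(1, 2))) ≈ Mul(57.000, I)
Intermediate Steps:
N = 39 (N = Add(6, 33) = 39)
Function('S')(u) = Pow(Add(-83, u), -1)
Pow(Add(Function('S')(N), Mul(-19, 171)), Rational(1, 2)) = Pow(Add(Pow(Add(-83, 39), -1), Mul(-19, 171)), Rational(1, 2)) = Pow(Add(Pow(-44, -1), -3249), Rational(1, 2)) = Pow(Add(Rational(-1, 44), -3249), Rational(1, 2)) = Pow(Rational(-142957, 44), Rational(1, 2)) = Mul(Rational(1, 22), I, Pow(1572527, Rational(1, 2)))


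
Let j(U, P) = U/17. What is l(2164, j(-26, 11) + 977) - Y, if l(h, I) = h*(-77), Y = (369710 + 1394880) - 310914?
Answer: -1620304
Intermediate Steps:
Y = 1453676 (Y = 1764590 - 310914 = 1453676)
j(U, P) = U/17 (j(U, P) = U*(1/17) = U/17)
l(h, I) = -77*h
l(2164, j(-26, 11) + 977) - Y = -77*2164 - 1*1453676 = -166628 - 1453676 = -1620304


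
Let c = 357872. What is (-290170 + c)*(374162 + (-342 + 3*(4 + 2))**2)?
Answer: 32438600876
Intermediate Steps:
(-290170 + c)*(374162 + (-342 + 3*(4 + 2))**2) = (-290170 + 357872)*(374162 + (-342 + 3*(4 + 2))**2) = 67702*(374162 + (-342 + 3*6)**2) = 67702*(374162 + (-342 + 18)**2) = 67702*(374162 + (-324)**2) = 67702*(374162 + 104976) = 67702*479138 = 32438600876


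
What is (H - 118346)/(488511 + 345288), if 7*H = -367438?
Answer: -398620/1945531 ≈ -0.20489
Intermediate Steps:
H = -367438/7 (H = (⅐)*(-367438) = -367438/7 ≈ -52491.)
(H - 118346)/(488511 + 345288) = (-367438/7 - 118346)/(488511 + 345288) = -1195860/7/833799 = -1195860/7*1/833799 = -398620/1945531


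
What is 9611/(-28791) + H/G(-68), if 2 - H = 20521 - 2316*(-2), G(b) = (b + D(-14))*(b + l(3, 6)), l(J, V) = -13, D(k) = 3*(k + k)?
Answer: -13372271/5626584 ≈ -2.3766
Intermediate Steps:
D(k) = 6*k (D(k) = 3*(2*k) = 6*k)
G(b) = (-84 + b)*(-13 + b) (G(b) = (b + 6*(-14))*(b - 13) = (b - 84)*(-13 + b) = (-84 + b)*(-13 + b))
H = -25151 (H = 2 - (20521 - 2316*(-2)) = 2 - (20521 - 1*(-4632)) = 2 - (20521 + 4632) = 2 - 1*25153 = 2 - 25153 = -25151)
9611/(-28791) + H/G(-68) = 9611/(-28791) - 25151/(1092 + (-68)**2 - 97*(-68)) = 9611*(-1/28791) - 25151/(1092 + 4624 + 6596) = -1373/4113 - 25151/12312 = -13372271/5626584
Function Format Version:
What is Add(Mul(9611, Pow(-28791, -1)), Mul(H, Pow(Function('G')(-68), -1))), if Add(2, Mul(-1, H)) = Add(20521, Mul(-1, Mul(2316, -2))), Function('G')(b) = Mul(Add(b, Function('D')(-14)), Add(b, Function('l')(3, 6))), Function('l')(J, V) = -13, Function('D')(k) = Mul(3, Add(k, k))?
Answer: Rational(-13372271, 5626584) ≈ -2.3766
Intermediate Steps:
Function('D')(k) = Mul(6, k) (Function('D')(k) = Mul(3, Mul(2, k)) = Mul(6, k))
Function('G')(b) = Mul(Add(-84, b), Add(-13, b)) (Function('G')(b) = Mul(Add(b, Mul(6, -14)), Add(b, -13)) = Mul(Add(b, -84), Add(-13, b)) = Mul(Add(-84, b), Add(-13, b)))
H = -25151 (H = Add(2, Mul(-1, Add(20521, Mul(-1, Mul(2316, -2))))) = Add(2, Mul(-1, Add(20521, Mul(-1, -4632)))) = Add(2, Mul(-1, Add(20521, 4632))) = Add(2, Mul(-1, 25153)) = Add(2, -25153) = -25151)
Add(Mul(9611, Pow(-28791, -1)), Mul(H, Pow(Function('G')(-68), -1))) = Add(Mul(9611, Pow(-28791, -1)), Mul(-25151, Pow(Add(1092, Pow(-68, 2), Mul(-97, -68)), -1))) = Add(Mul(9611, Rational(-1, 28791)), Mul(-25151, Pow(Add(1092, 4624, 6596), -1))) = Add(Rational(-1373, 4113), Mul(-25151, Pow(12312, -1))) = Add(Rational(-1373, 4113), Mul(-25151, Rational(1, 12312))) = Add(Rational(-1373, 4113), Rational(-25151, 12312)) = Rational(-13372271, 5626584)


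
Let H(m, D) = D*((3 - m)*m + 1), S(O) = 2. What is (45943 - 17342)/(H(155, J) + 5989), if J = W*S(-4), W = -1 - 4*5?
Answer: 28601/995467 ≈ 0.028731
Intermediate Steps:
W = -21 (W = -1 - 20 = -21)
J = -42 (J = -21*2 = -42)
H(m, D) = D*(1 + m*(3 - m)) (H(m, D) = D*(m*(3 - m) + 1) = D*(1 + m*(3 - m)))
(45943 - 17342)/(H(155, J) + 5989) = (45943 - 17342)/(-42*(1 - 1*155² + 3*155) + 5989) = 28601/(-42*(1 - 1*24025 + 465) + 5989) = 28601/(-42*(1 - 24025 + 465) + 5989) = 28601/(-42*(-23559) + 5989) = 28601/(989478 + 5989) = 28601/995467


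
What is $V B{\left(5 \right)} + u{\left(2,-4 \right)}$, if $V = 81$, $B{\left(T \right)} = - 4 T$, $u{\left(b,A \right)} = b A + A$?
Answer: $-1632$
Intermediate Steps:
$u{\left(b,A \right)} = A + A b$ ($u{\left(b,A \right)} = A b + A = A + A b$)
$V B{\left(5 \right)} + u{\left(2,-4 \right)} = 81 \left(\left(-4\right) 5\right) - 4 \left(1 + 2\right) = 81 \left(-20\right) - 12 = -1620 - 12 = -1632$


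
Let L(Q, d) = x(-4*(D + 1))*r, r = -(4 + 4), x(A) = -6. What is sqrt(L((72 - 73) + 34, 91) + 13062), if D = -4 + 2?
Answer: sqrt(13110) ≈ 114.50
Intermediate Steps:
D = -2
r = -8 (r = -1*8 = -8)
L(Q, d) = 48 (L(Q, d) = -6*(-8) = 48)
sqrt(L((72 - 73) + 34, 91) + 13062) = sqrt(48 + 13062) = sqrt(13110)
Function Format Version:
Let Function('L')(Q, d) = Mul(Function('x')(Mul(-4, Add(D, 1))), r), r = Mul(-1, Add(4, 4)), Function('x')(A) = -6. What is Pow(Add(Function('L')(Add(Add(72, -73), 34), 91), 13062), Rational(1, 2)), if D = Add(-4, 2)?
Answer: Pow(13110, Rational(1, 2)) ≈ 114.50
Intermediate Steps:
D = -2
r = -8 (r = Mul(-1, 8) = -8)
Function('L')(Q, d) = 48 (Function('L')(Q, d) = Mul(-6, -8) = 48)
Pow(Add(Function('L')(Add(Add(72, -73), 34), 91), 13062), Rational(1, 2)) = Pow(Add(48, 13062), Rational(1, 2)) = Pow(13110, Rational(1, 2))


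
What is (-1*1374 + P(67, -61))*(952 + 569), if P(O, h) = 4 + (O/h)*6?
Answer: -127721412/61 ≈ -2.0938e+6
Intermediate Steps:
P(O, h) = 4 + 6*O/h
(-1*1374 + P(67, -61))*(952 + 569) = (-1*1374 + (4 + 6*67/(-61)))*(952 + 569) = (-1374 + (4 + 6*67*(-1/61)))*1521 = (-1374 + (4 - 402/61))*1521 = (-1374 - 158/61)*1521 = -83972/61*1521 = -127721412/61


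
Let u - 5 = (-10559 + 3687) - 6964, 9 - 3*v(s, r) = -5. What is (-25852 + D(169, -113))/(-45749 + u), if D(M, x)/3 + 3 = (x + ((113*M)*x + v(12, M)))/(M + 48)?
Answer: 2417209/2585772 ≈ 0.93481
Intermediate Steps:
v(s, r) = 14/3 (v(s, r) = 3 - 1/3*(-5) = 3 + 5/3 = 14/3)
u = -13831 (u = 5 + ((-10559 + 3687) - 6964) = 5 + (-6872 - 6964) = 5 - 13836 = -13831)
D(M, x) = -9 + 3*(14/3 + x + 113*M*x)/(48 + M) (D(M, x) = -9 + 3*((x + ((113*M)*x + 14/3))/(M + 48)) = -9 + 3*((x + (113*M*x + 14/3))/(48 + M)) = -9 + 3*((x + (14/3 + 113*M*x))/(48 + M)) = -9 + 3*((14/3 + x + 113*M*x)/(48 + M)) = -9 + 3*(14/3 + x + 113*M*x)/(48 + M))
(-25852 + D(169, -113))/(-45749 + u) = (-25852 + (-418 - 9*169 + 3*(-113) + 339*169*(-113))/(48 + 169))/(-45749 - 13831) = (-25852 + (-418 - 1521 - 339 - 6473883)/217)/(-59580) = (-25852 + (1/217)*(-6476161))*(-1/59580) = (-25852 - 6476161/217)*(-1/59580) = -12086045/217*(-1/59580) = 2417209/2585772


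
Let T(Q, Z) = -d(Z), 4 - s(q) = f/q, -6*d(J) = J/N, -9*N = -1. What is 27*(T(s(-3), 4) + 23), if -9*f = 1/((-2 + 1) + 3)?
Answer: 783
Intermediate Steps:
N = 1/9 (N = -1/9*(-1) = 1/9 ≈ 0.11111)
f = -1/18 (f = -1/(9*((-2 + 1) + 3)) = -1/(9*(-1 + 3)) = -1/9/2 = -1/9*1/2 = -1/18 ≈ -0.055556)
d(J) = -3*J/2 (d(J) = -J/(6*1/9) = -J*9/6 = -3*J/2)
s(q) = 4 + 1/(18*q) (s(q) = 4 - (-1)/(18*q) = 4 + 1/(18*q))
T(Q, Z) = 3*Z/2 (T(Q, Z) = -(-3)*Z/2 = 3*Z/2)
27*(T(s(-3), 4) + 23) = 27*((3/2)*4 + 23) = 27*(6 + 23) = 27*29 = 783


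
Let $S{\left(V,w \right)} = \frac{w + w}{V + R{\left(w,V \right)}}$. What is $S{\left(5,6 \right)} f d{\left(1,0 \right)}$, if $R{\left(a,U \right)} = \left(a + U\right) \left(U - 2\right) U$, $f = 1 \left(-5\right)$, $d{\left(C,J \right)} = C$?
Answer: $- \frac{6}{17} \approx -0.35294$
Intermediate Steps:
$f = -5$
$R{\left(a,U \right)} = U \left(-2 + U\right) \left(U + a\right)$ ($R{\left(a,U \right)} = \left(U + a\right) \left(-2 + U\right) U = \left(-2 + U\right) \left(U + a\right) U = U \left(-2 + U\right) \left(U + a\right)$)
$S{\left(V,w \right)} = \frac{2 w}{V + V \left(V^{2} - 2 V - 2 w + V w\right)}$ ($S{\left(V,w \right)} = \frac{w + w}{V + V \left(V^{2} - 2 V - 2 w + V w\right)} = \frac{2 w}{V + V \left(V^{2} - 2 V - 2 w + V w\right)}$)
$S{\left(5,6 \right)} f d{\left(1,0 \right)} = 2 \cdot 6 \cdot \frac{1}{5} \frac{1}{1 + 5^{2} - 10 - 12 + 5 \cdot 6} \left(\left(-5\right) 1\right) = 2 \cdot 6 \cdot \frac{1}{5} \frac{1}{1 + 25 - 10 - 12 + 30} \left(-5\right) = 2 \cdot 6 \cdot \frac{1}{5} \cdot \frac{1}{34} \left(-5\right) = \frac{6}{85} \left(-5\right) = - \frac{6}{17}$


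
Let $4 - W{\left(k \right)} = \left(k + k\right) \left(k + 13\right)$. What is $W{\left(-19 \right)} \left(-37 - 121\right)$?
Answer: $35392$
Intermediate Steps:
$W{\left(k \right)} = 4 - 2 k \left(13 + k\right)$ ($W{\left(k \right)} = 4 - \left(k + k\right) \left(k + 13\right) = 4 - 2 k \left(13 + k\right)$)
$W{\left(-19 \right)} \left(-37 - 121\right) = \left(4 - -494 - 2 \left(-19\right)^{2}\right) \left(-37 - 121\right) = \left(4 + 494 - 722\right) \left(-158\right) = \left(-224\right) \left(-158\right) = 35392$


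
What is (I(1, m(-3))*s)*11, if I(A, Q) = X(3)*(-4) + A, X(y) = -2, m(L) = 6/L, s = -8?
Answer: -792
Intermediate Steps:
I(A, Q) = 8 + A (I(A, Q) = -2*(-4) + A = 8 + A)
(I(1, m(-3))*s)*11 = ((8 + 1)*(-8))*11 = (9*(-8))*11 = -72*11 = -792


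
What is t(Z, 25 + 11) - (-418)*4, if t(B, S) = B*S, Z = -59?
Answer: -452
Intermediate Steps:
t(Z, 25 + 11) - (-418)*4 = -59*(25 + 11) - (-418)*4 = -59*36 - 1*(-1672) = -2124 + 1672 = -452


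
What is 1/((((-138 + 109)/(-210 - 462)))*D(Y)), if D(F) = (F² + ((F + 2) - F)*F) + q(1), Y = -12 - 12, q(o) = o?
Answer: 672/15341 ≈ 0.043804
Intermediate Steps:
Y = -24
D(F) = 1 + F² + 2*F (D(F) = (F² + ((F + 2) - F)*F) + 1 = (F² + ((2 + F) - F)*F) + 1 = (F² + 2*F) + 1 = 1 + F² + 2*F)
1/((((-138 + 109)/(-210 - 462)))*D(Y)) = 1/((((-138 + 109)/(-210 - 462)))*(1 + (-24)² + 2*(-24))) = 1/(((-29/(-672)))*(1 + 576 - 48)) = 1/(-29*(-1/672)*529) = (1/529)/(29/672) = (672/29)*(1/529) = 672/15341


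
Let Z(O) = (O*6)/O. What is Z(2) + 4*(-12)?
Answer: -42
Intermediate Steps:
Z(O) = 6 (Z(O) = (6*O)/O = 6)
Z(2) + 4*(-12) = 6 + 4*(-12) = 6 - 48 = -42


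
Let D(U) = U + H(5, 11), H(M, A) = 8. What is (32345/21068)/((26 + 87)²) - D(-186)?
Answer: 47885110321/269017292 ≈ 178.00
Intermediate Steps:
D(U) = 8 + U (D(U) = U + 8 = 8 + U)
(32345/21068)/((26 + 87)²) - D(-186) = (32345/21068)/((26 + 87)²) - (8 - 186) = (32345*(1/21068))/(113²) - 1*(-178) = (32345/21068)/12769 + 178 = (32345/21068)*(1/12769) + 178 = 32345/269017292 + 178 = 47885110321/269017292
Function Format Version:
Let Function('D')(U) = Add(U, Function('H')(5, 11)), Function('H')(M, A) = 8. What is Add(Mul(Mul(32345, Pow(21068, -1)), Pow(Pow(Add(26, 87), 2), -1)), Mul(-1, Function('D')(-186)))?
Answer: Rational(47885110321, 269017292) ≈ 178.00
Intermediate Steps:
Function('D')(U) = Add(8, U) (Function('D')(U) = Add(U, 8) = Add(8, U))
Add(Mul(Mul(32345, Pow(21068, -1)), Pow(Pow(Add(26, 87), 2), -1)), Mul(-1, Function('D')(-186))) = Add(Mul(Mul(32345, Pow(21068, -1)), Pow(Pow(Add(26, 87), 2), -1)), Mul(-1, Add(8, -186))) = Add(Mul(Mul(32345, Rational(1, 21068)), Pow(Pow(113, 2), -1)), Mul(-1, -178)) = Add(Mul(Rational(32345, 21068), Pow(12769, -1)), 178) = Add(Mul(Rational(32345, 21068), Rational(1, 12769)), 178) = Add(Rational(32345, 269017292), 178) = Rational(47885110321, 269017292)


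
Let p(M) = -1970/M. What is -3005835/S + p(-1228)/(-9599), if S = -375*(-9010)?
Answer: -295317938501/331893824125 ≈ -0.88980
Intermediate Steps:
S = 3378750
-3005835/S + p(-1228)/(-9599) = -3005835/3378750 - 1970/(-1228)/(-9599) = -3005835*1/3378750 - 1970*(-1/1228)*(-1/9599) = -200389/225250 + (985/614)*(-1/9599) = -200389/225250 - 985/5893786 = -295317938501/331893824125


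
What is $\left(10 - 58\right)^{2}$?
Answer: $2304$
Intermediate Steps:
$\left(10 - 58\right)^{2} = \left(-48\right)^{2} = 2304$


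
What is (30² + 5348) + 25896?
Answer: 32144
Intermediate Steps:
(30² + 5348) + 25896 = (900 + 5348) + 25896 = 6248 + 25896 = 32144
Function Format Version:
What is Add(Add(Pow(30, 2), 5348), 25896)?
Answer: 32144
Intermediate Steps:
Add(Add(Pow(30, 2), 5348), 25896) = Add(Add(900, 5348), 25896) = Add(6248, 25896) = 32144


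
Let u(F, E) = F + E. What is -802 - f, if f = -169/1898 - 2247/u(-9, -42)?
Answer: -2099697/2482 ≈ -845.97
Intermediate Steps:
u(F, E) = E + F
f = 109133/2482 (f = -169/1898 - 2247/(-42 - 9) = -169*1/1898 - 2247/(-51) = -13/146 - 2247*(-1/51) = -13/146 + 749/17 = 109133/2482 ≈ 43.970)
-802 - f = -802 - 1*109133/2482 = -802 - 109133/2482 = -2099697/2482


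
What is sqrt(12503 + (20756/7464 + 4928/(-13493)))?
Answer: sqrt(7927540120164196734)/25177938 ≈ 111.83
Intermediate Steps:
sqrt(12503 + (20756/7464 + 4928/(-13493))) = sqrt(12503 + (20756*(1/7464) + 4928*(-1/13493))) = sqrt(12503 + (5189/1866 - 4928/13493)) = sqrt(12503 + 60819529/25177938) = sqrt(314860578343/25177938) = sqrt(7927540120164196734)/25177938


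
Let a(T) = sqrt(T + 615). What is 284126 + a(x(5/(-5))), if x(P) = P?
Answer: 284126 + sqrt(614) ≈ 2.8415e+5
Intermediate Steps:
a(T) = sqrt(615 + T)
284126 + a(x(5/(-5))) = 284126 + sqrt(615 + 5/(-5)) = 284126 + sqrt(615 + 5*(-1/5)) = 284126 + sqrt(615 - 1) = 284126 + sqrt(614)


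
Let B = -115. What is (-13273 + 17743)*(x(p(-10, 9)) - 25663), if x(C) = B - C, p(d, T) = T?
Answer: -115267890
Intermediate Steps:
x(C) = -115 - C
(-13273 + 17743)*(x(p(-10, 9)) - 25663) = (-13273 + 17743)*((-115 - 1*9) - 25663) = 4470*((-115 - 9) - 25663) = 4470*(-124 - 25663) = 4470*(-25787) = -115267890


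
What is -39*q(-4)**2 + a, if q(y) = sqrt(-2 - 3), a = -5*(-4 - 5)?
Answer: 240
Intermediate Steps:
a = 45 (a = -5*(-9) = 45)
q(y) = I*sqrt(5) (q(y) = sqrt(-5) = I*sqrt(5))
-39*q(-4)**2 + a = -39*(I*sqrt(5))**2 + 45 = -39*(-5) + 45 = 195 + 45 = 240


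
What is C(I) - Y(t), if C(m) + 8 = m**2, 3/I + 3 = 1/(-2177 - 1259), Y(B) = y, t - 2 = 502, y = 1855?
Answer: -197884966239/106275481 ≈ -1862.0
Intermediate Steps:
t = 504 (t = 2 + 502 = 504)
Y(B) = 1855
I = -10308/10309 (I = 3/(-3 + 1/(-2177 - 1259)) = 3/(-3 + 1/(-3436)) = 3/(-3 - 1/3436) = 3/(-10309/3436) = 3*(-3436/10309) = -10308/10309 ≈ -0.99990)
C(m) = -8 + m**2
C(I) - Y(t) = (-8 + (-10308/10309)**2) - 1*1855 = (-8 + 106254864/106275481) - 1855 = -743948984/106275481 - 1855 = -197884966239/106275481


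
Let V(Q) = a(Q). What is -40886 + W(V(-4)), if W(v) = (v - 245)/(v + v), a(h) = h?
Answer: -326839/8 ≈ -40855.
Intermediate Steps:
V(Q) = Q
W(v) = (-245 + v)/(2*v) (W(v) = (-245 + v)/((2*v)) = (-245 + v)*(1/(2*v)) = (-245 + v)/(2*v))
-40886 + W(V(-4)) = -40886 + (1/2)*(-245 - 4)/(-4) = -40886 + (1/2)*(-1/4)*(-249) = -40886 + 249/8 = -326839/8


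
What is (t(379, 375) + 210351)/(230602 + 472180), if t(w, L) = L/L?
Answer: 105176/351391 ≈ 0.29931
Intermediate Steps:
t(w, L) = 1
(t(379, 375) + 210351)/(230602 + 472180) = (1 + 210351)/(230602 + 472180) = 210352/702782 = 210352*(1/702782) = 105176/351391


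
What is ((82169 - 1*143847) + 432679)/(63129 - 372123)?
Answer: -123667/102998 ≈ -1.2007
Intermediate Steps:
((82169 - 1*143847) + 432679)/(63129 - 372123) = ((82169 - 143847) + 432679)/(-308994) = (-61678 + 432679)*(-1/308994) = 371001*(-1/308994) = -123667/102998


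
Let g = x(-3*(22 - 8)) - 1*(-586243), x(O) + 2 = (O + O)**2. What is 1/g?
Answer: 1/593297 ≈ 1.6855e-6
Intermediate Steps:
x(O) = -2 + 4*O**2 (x(O) = -2 + (O + O)**2 = -2 + (2*O)**2 = -2 + 4*O**2)
g = 593297 (g = (-2 + 4*(-3*(22 - 8))**2) - 1*(-586243) = (-2 + 4*(-3*14)**2) + 586243 = (-2 + 4*(-42)**2) + 586243 = (-2 + 4*1764) + 586243 = (-2 + 7056) + 586243 = 7054 + 586243 = 593297)
1/g = 1/593297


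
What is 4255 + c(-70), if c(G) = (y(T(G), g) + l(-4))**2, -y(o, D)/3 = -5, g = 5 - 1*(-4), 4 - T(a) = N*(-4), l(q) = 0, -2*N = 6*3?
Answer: 4480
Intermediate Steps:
N = -9 (N = -3*3 = -1/2*18 = -9)
T(a) = -32 (T(a) = 4 - (-9)*(-4) = 4 - 1*36 = 4 - 36 = -32)
g = 9 (g = 5 + 4 = 9)
y(o, D) = 15 (y(o, D) = -3*(-5) = 15)
c(G) = 225 (c(G) = (15 + 0)**2 = 15**2 = 225)
4255 + c(-70) = 4255 + 225 = 4480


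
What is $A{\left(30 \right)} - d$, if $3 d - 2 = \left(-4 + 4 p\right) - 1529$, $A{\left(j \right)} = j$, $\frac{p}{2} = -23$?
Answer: $\frac{1805}{3} \approx 601.67$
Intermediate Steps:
$p = -46$ ($p = 2 \left(-23\right) = -46$)
$d = - \frac{1715}{3}$ ($d = \frac{2}{3} + \frac{\left(-4 + 4 \left(-46\right)\right) - 1529}{3} = \frac{2}{3} + \frac{\left(-4 - 184\right) - 1529}{3} = \frac{2}{3} + \frac{-188 - 1529}{3} = \frac{2}{3} + \frac{1}{3} \left(-1717\right) = \frac{2}{3} - \frac{1717}{3} = - \frac{1715}{3} \approx -571.67$)
$A{\left(30 \right)} - d = 30 - - \frac{1715}{3} = 30 + \frac{1715}{3} = \frac{1805}{3}$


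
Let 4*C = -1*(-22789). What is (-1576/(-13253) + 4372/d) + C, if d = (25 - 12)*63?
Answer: 247593454763/43416828 ≈ 5702.7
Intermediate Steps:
d = 819 (d = 13*63 = 819)
C = 22789/4 (C = (-1*(-22789))/4 = (1/4)*22789 = 22789/4 ≈ 5697.3)
(-1576/(-13253) + 4372/d) + C = (-1576/(-13253) + 4372/819) + 22789/4 = (-1576*(-1/13253) + 4372*(1/819)) + 22789/4 = (1576/13253 + 4372/819) + 22789/4 = 59232860/10854207 + 22789/4 = 247593454763/43416828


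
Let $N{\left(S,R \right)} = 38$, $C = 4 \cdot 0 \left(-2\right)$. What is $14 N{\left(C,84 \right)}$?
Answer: $532$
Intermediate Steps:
$C = 0$ ($C = 0 \left(-2\right) = 0$)
$14 N{\left(C,84 \right)} = 14 \cdot 38 = 532$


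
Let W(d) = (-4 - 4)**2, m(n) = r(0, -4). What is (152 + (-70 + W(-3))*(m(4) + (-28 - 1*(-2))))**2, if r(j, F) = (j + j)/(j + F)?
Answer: 94864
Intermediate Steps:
r(j, F) = 2*j/(F + j) (r(j, F) = (2*j)/(F + j) = 2*j/(F + j))
m(n) = 0 (m(n) = 2*0/(-4 + 0) = 2*0/(-4) = 2*0*(-1/4) = 0)
W(d) = 64 (W(d) = (-8)**2 = 64)
(152 + (-70 + W(-3))*(m(4) + (-28 - 1*(-2))))**2 = (152 + (-70 + 64)*(0 + (-28 - 1*(-2))))**2 = (152 - 6*(0 + (-28 + 2)))**2 = (152 - 6*(0 - 26))**2 = (152 - 6*(-26))**2 = (152 + 156)**2 = 308**2 = 94864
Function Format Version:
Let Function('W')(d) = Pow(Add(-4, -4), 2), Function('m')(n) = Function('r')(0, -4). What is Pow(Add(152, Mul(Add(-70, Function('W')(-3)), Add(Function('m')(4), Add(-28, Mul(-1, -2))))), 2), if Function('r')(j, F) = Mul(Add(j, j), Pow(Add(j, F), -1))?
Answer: 94864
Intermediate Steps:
Function('r')(j, F) = Mul(2, j, Pow(Add(F, j), -1)) (Function('r')(j, F) = Mul(Mul(2, j), Pow(Add(F, j), -1)) = Mul(2, j, Pow(Add(F, j), -1)))
Function('m')(n) = 0 (Function('m')(n) = Mul(2, 0, Pow(Add(-4, 0), -1)) = Mul(2, 0, Pow(-4, -1)) = Mul(2, 0, Rational(-1, 4)) = 0)
Function('W')(d) = 64 (Function('W')(d) = Pow(-8, 2) = 64)
Pow(Add(152, Mul(Add(-70, Function('W')(-3)), Add(Function('m')(4), Add(-28, Mul(-1, -2))))), 2) = Pow(Add(152, Mul(Add(-70, 64), Add(0, Add(-28, Mul(-1, -2))))), 2) = Pow(Add(152, Mul(-6, Add(0, Add(-28, 2)))), 2) = Pow(Add(152, Mul(-6, Add(0, -26))), 2) = Pow(Add(152, Mul(-6, -26)), 2) = Pow(Add(152, 156), 2) = Pow(308, 2) = 94864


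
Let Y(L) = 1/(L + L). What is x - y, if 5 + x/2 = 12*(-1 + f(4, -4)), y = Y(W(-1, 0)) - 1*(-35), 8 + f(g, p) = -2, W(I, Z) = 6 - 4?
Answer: -1237/4 ≈ -309.25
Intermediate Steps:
W(I, Z) = 2
f(g, p) = -10 (f(g, p) = -8 - 2 = -10)
Y(L) = 1/(2*L)
y = 141/4 (y = (½)/2 - 1*(-35) = (½)*(½) + 35 = ¼ + 35 = 141/4 ≈ 35.250)
x = -274 (x = -10 + 2*(12*(-1 - 10)) = -10 + 2*(12*(-11)) = -10 + 2*(-132) = -10 - 264 = -274)
x - y = -274 - 1*141/4 = -274 - 141/4 = -1237/4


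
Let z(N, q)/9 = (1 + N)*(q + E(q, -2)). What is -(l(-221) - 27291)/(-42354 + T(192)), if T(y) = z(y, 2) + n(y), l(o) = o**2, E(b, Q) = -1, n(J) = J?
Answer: 862/1617 ≈ 0.53309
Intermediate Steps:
z(N, q) = 9*(1 + N)*(-1 + q) (z(N, q) = 9*((1 + N)*(q - 1)) = 9*((1 + N)*(-1 + q)) = 9*(1 + N)*(-1 + q))
T(y) = 9 + 10*y (T(y) = (-9 - 9*y + 9*2 + 9*y*2) + y = (-9 - 9*y + 18 + 18*y) + y = (9 + 9*y) + y = 9 + 10*y)
-(l(-221) - 27291)/(-42354 + T(192)) = -((-221)**2 - 27291)/(-42354 + (9 + 10*192)) = -(48841 - 27291)/(-42354 + (9 + 1920)) = -21550/(-42354 + 1929) = -21550/(-40425) = -21550*(-1)/40425 = -1*(-862/1617) = 862/1617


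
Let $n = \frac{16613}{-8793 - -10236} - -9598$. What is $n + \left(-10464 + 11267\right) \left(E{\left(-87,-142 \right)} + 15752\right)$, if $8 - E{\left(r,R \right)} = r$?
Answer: $\frac{496655270}{39} \approx 1.2735 \cdot 10^{7}$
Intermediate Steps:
$E{\left(r,R \right)} = 8 - r$
$n = \frac{374771}{39}$ ($n = \frac{16613}{-8793 + 10236} + 9598 = \frac{16613}{1443} + 9598 = 16613 \cdot \frac{1}{1443} + 9598 = \frac{449}{39} + 9598 = \frac{374771}{39} \approx 9609.5$)
$n + \left(-10464 + 11267\right) \left(E{\left(-87,-142 \right)} + 15752\right) = \frac{374771}{39} + \left(-10464 + 11267\right) \left(\left(8 - -87\right) + 15752\right) = \frac{374771}{39} + 803 \left(\left(8 + 87\right) + 15752\right) = \frac{374771}{39} + 803 \left(95 + 15752\right) = \frac{374771}{39} + 803 \cdot 15847 = \frac{374771}{39} + 12725141 = \frac{496655270}{39}$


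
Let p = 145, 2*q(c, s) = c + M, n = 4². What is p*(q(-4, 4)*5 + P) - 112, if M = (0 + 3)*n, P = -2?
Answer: 15548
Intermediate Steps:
n = 16
M = 48 (M = (0 + 3)*16 = 3*16 = 48)
q(c, s) = 24 + c/2 (q(c, s) = (c + 48)/2 = (48 + c)/2 = 24 + c/2)
p*(q(-4, 4)*5 + P) - 112 = 145*((24 + (½)*(-4))*5 - 2) - 112 = 145*((24 - 2)*5 - 2) - 112 = 145*(22*5 - 2) - 112 = 145*(110 - 2) - 112 = 145*108 - 112 = 15660 - 112 = 15548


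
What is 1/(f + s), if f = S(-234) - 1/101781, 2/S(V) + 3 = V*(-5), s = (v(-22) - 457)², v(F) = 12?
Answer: 39592809/7840366069690 ≈ 5.0499e-6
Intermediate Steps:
s = 198025 (s = (12 - 457)² = (-445)² = 198025)
S(V) = 2/(-3 - 5*V) (S(V) = 2/(-3 + V*(-5)) = 2/(-3 - 5*V))
f = 67465/39592809 (f = -2/(3 + 5*(-234)) - 1/101781 = -2/(3 - 1170) - 1*1/101781 = -2/(-1167) - 1/101781 = -2*(-1/1167) - 1/101781 = 2/1167 - 1/101781 = 67465/39592809 ≈ 0.0017040)
1/(f + s) = 1/(67465/39592809 + 198025) = 1/(7840366069690/39592809) = 39592809/7840366069690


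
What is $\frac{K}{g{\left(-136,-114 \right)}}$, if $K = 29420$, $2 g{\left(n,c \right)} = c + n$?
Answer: $- \frac{5884}{25} \approx -235.36$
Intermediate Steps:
$g{\left(n,c \right)} = \frac{c}{2} + \frac{n}{2}$ ($g{\left(n,c \right)} = \frac{c + n}{2} = \frac{c}{2} + \frac{n}{2}$)
$\frac{K}{g{\left(-136,-114 \right)}} = \frac{29420}{\frac{1}{2} \left(-114\right) + \frac{1}{2} \left(-136\right)} = \frac{29420}{-57 - 68} = \frac{29420}{-125} = 29420 \left(- \frac{1}{125}\right) = - \frac{5884}{25}$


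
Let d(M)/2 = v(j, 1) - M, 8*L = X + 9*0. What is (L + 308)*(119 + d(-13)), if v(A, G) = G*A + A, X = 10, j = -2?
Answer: 169469/4 ≈ 42367.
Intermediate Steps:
v(A, G) = A + A*G (v(A, G) = A*G + A = A + A*G)
L = 5/4 (L = (10 + 9*0)/8 = (10 + 0)/8 = (⅛)*10 = 5/4 ≈ 1.2500)
d(M) = -8 - 2*M (d(M) = 2*(-2*(1 + 1) - M) = 2*(-2*2 - M) = 2*(-4 - M) = -8 - 2*M)
(L + 308)*(119 + d(-13)) = (5/4 + 308)*(119 + (-8 - 2*(-13))) = 1237*(119 + (-8 + 26))/4 = 1237*(119 + 18)/4 = (1237/4)*137 = 169469/4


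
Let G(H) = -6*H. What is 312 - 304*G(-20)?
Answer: -36168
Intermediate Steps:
312 - 304*G(-20) = 312 - (-1824)*(-20) = 312 - 304*120 = 312 - 36480 = -36168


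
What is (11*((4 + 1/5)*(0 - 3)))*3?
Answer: -2079/5 ≈ -415.80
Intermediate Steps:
(11*((4 + 1/5)*(0 - 3)))*3 = (11*((4 + 1/5)*(-3)))*3 = (11*((21/5)*(-3)))*3 = (11*(-63/5))*3 = -693/5*3 = -2079/5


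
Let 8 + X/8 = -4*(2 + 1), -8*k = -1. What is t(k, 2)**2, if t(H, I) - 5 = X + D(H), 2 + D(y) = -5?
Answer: 26244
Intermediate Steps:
k = 1/8 (k = -1/8*(-1) = 1/8 ≈ 0.12500)
D(y) = -7 (D(y) = -2 - 5 = -7)
X = -160 (X = -64 + 8*(-4*(2 + 1)) = -64 + 8*(-4*3) = -64 + 8*(-12) = -64 - 96 = -160)
t(H, I) = -162 (t(H, I) = 5 + (-160 - 7) = 5 - 167 = -162)
t(k, 2)**2 = (-162)**2 = 26244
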